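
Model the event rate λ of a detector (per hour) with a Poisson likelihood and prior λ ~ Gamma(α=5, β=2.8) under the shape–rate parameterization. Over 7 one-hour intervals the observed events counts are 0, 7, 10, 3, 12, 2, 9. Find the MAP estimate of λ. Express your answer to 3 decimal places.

Σxᵢ = 0+7+10+3+12+2+9 = 43, with n = 7.
Posterior ∝ λ^4e^(−2.8λ) · λ^43e^(−7λ) = λ^47e^(−9.8λ), i.e. Gamma(shape=48, rate=9.8).
The mode of a Gamma(a, b) with a ≥ 1 (shape–rate) is (a−1)/b = 47/9.8 ≈ 4.796.

λ̂_MAP = 4.796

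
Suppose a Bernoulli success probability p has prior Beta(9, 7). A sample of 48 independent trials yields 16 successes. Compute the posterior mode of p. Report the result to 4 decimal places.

Prior: Beta(9, 7).
Data: 16 successes in 48 trials. The binomial likelihood contributes p^16(1−p)^32, so the posterior is Beta(9+16, 7+32) = Beta(25, 39).
For Beta(a, b) with a, b > 1 the mode is (a−1)/(a+b−2) = 24/62 ≈ 0.3871.

p̂_MAP = 0.3871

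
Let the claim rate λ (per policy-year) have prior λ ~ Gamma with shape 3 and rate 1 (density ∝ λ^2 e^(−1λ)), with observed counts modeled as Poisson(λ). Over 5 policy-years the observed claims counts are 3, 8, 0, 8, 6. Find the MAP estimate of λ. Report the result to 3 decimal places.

Σxᵢ = 3+8+0+8+6 = 25, with n = 5.
Posterior ∝ λ^2e^(−1λ) · λ^25e^(−5λ) = λ^27e^(−6λ), i.e. Gamma(shape=28, rate=6).
The mode of a Gamma(a, b) with a ≥ 1 (shape–rate) is (a−1)/b = 27/6 ≈ 4.500.

λ̂_MAP = 4.500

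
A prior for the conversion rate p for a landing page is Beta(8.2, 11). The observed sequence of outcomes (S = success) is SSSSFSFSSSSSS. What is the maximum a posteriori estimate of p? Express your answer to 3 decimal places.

Prior: Beta(8.2, 11).
Data: 11 successes in 13 trials (from the sequence). The binomial likelihood contributes p^11(1−p)^2, so the posterior is Beta(8.2+11, 11+2) = Beta(19.2, 13).
For Beta(a, b) with a, b > 1 the mode is (a−1)/(a+b−2) = 18.2/30.2 ≈ 0.603.

p̂_MAP = 0.603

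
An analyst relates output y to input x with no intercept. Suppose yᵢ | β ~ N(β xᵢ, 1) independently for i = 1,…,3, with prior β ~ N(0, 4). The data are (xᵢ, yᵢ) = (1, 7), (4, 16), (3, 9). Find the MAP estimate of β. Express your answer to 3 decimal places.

log p(β | y) = −Σ(yᵢ − βxᵢ)²/(2·1) − β²/(2·4) + const.
Setting the derivative to zero: Σxᵢ(yᵢ − βxᵢ)/1 − β/4 = 0, so β = Σxᵢyᵢ / (Σxᵢ² + σ²/τ²).
Σxᵢyᵢ = 1·7 + 4·16 + 3·9 = 98; Σxᵢ² = 26; σ²/τ² = 0.25.
β̂_MAP = 98 / (26 + 0.25) = 98/26.25 ≈ 3.733.

β̂_MAP = 3.733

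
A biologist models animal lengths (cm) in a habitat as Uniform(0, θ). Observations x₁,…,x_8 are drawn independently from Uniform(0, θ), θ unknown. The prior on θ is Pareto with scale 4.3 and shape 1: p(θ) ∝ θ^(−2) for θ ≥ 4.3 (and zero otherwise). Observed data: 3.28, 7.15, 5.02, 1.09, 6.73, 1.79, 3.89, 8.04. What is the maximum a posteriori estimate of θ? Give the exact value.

The Uniform(0, θ) likelihood is θ^(−n) for θ ≥ max(xᵢ), zero otherwise. Here max(xᵢ) = 8.04.
Posterior ∝ θ^(−2) · θ^(−8) = θ^(−10) on θ ≥ max(4.3, 8.04) = 8.04.
This density is strictly decreasing in θ, so the posterior mode lies at the lower boundary of the support.

θ̂_MAP = 8.04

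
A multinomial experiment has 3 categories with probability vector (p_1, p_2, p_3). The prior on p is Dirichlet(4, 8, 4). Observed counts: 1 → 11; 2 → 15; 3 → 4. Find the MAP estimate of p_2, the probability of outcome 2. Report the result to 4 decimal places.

The posterior is Dirichlet(αᵢ + nᵢ) = Dirichlet(15, 23, 8).
For a Dirichlet(a₁,…,a_K) with all aᵢ > 1, the mode has j-th component (aⱼ − 1)/(Σaᵢ − K).
Here Σaᵢ = 46 and K = 3, so p_2 = (23 − 1)/(46 − 3) = 22/43 ≈ 0.5116.

MAP estimate: 0.5116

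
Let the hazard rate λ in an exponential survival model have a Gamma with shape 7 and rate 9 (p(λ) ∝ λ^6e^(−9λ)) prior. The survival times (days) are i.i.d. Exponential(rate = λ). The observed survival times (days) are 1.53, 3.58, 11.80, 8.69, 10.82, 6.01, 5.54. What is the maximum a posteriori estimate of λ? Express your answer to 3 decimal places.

λ̂_MAP = 0.228

The Exponential(rate=λ) likelihood is ∝ λ^n e^(−λΣtᵢ). Here n = 7 and Σtᵢ = 1.53 + 3.58 + 11.80 + 8.69 + 10.82 + 6.01 + 5.54 = 47.97.
Posterior ∝ λ^6e^(−9λ) · λ^7e^(−47.97λ) = λ^13e^(−56.97λ), i.e. Gamma(14, 56.97).
Mode = (a−1)/b = 13/56.97 ≈ 0.228.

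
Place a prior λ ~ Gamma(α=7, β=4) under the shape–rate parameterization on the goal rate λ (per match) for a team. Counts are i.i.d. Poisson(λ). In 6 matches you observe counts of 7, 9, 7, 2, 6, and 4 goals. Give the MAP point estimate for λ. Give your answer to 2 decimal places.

λ̂_MAP = 4.10

Σxᵢ = 7+9+7+2+6+4 = 35, with n = 6.
Posterior ∝ λ^6e^(−4λ) · λ^35e^(−6λ) = λ^41e^(−10λ), i.e. Gamma(shape=42, rate=10).
The mode of a Gamma(a, b) with a ≥ 1 (shape–rate) is (a−1)/b = 41/10 ≈ 4.10.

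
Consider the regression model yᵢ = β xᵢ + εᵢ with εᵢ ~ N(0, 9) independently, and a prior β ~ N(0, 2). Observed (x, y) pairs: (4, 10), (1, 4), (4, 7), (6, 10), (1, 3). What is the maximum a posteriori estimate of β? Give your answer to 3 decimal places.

log p(β | y) = −Σ(yᵢ − βxᵢ)²/(2·9) − β²/(2·2) + const.
Setting the derivative to zero: Σxᵢ(yᵢ − βxᵢ)/9 − β/2 = 0, so β = Σxᵢyᵢ / (Σxᵢ² + σ²/τ²).
Σxᵢyᵢ = 4·10 + 1·4 + 4·7 + 6·10 + 1·3 = 135; Σxᵢ² = 70; σ²/τ² = 4.5.
β̂_MAP = 135 / (70 + 4.5) = 135/74.5 ≈ 1.812.

β̂_MAP = 1.812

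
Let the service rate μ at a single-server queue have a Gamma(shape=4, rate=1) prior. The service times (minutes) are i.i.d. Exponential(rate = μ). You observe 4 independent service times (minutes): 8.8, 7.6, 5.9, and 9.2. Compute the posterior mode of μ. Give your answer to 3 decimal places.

The Exponential(rate=μ) likelihood is ∝ μ^n e^(−μΣtᵢ). Here n = 4 and Σtᵢ = 8.8 + 7.6 + 5.9 + 9.2 = 31.5.
Posterior ∝ μ^3e^(−1μ) · μ^4e^(−31.5μ) = μ^7e^(−32.5μ), i.e. Gamma(8, 32.5).
Mode = (a−1)/b = 7/32.5 ≈ 0.215.

μ̂_MAP = 0.215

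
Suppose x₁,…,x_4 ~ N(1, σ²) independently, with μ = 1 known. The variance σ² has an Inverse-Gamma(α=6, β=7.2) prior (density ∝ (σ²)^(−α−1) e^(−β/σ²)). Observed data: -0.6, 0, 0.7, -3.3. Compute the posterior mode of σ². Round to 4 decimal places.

σ̂²_MAP = 2.0300

Sum of squared deviations about the known mean: SS = (-0.6−1)² + (0−1)² + (0.7−1)² + (-3.3−1)² = 22.14.
The Normal likelihood contributes (σ²)^(−n/2) exp(−SS/(2σ²)), so the posterior is Inverse-Gamma(α + n/2, β + SS/2) = Inverse-Gamma(8, 18.27).
The mode of Inverse-Gamma(a, b) is b/(a+1) = 18.27/9 ≈ 2.0300.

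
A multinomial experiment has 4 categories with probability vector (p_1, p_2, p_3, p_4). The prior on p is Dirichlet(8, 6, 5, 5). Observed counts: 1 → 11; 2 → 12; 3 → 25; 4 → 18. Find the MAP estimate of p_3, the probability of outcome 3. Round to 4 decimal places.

The posterior is Dirichlet(αᵢ + nᵢ) = Dirichlet(19, 18, 30, 23).
For a Dirichlet(a₁,…,a_K) with all aᵢ > 1, the mode has j-th component (aⱼ − 1)/(Σaᵢ − K).
Here Σaᵢ = 90 and K = 4, so p_3 = (30 − 1)/(90 − 4) = 29/86 ≈ 0.3372.

MAP estimate: 0.3372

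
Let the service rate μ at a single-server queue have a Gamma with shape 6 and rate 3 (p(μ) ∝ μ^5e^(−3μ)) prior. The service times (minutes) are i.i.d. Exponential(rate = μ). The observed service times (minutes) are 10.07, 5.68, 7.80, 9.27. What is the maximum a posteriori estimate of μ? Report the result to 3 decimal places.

The Exponential(rate=μ) likelihood is ∝ μ^n e^(−μΣtᵢ). Here n = 4 and Σtᵢ = 10.07 + 5.68 + 7.80 + 9.27 = 32.82.
Posterior ∝ μ^5e^(−3μ) · μ^4e^(−32.82μ) = μ^9e^(−35.82μ), i.e. Gamma(10, 35.82).
Mode = (a−1)/b = 9/35.82 ≈ 0.251.

μ̂_MAP = 0.251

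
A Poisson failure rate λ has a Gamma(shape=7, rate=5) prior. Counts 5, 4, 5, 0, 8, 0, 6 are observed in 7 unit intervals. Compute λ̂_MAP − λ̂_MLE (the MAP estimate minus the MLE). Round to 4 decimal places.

MAP − MLE = -1.1667

Σxᵢ = 28. Posterior is Gamma(35, 12); MAP = (35−1)/12 = 34/12 ≈ 2.83333.
MLE = x̄ = 28/7 ≈ 4.00000.
Difference = 34/12 − 28/7 = -7/6 ≈ -1.1667.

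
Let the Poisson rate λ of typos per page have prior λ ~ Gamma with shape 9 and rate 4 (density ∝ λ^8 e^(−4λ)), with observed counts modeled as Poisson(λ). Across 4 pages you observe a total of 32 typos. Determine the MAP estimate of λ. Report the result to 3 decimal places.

λ̂_MAP = 5.000

Σxᵢ = 32, n = 4.
Posterior ∝ λ^8e^(−4λ) · λ^32e^(−4λ) = λ^40e^(−8λ), i.e. Gamma(shape=41, rate=8).
The mode of a Gamma(a, b) with a ≥ 1 (shape–rate) is (a−1)/b = 40/8 ≈ 5.000.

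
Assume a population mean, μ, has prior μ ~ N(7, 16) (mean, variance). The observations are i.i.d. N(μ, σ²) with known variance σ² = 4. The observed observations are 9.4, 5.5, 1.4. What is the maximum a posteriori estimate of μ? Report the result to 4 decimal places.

n = 3; x̄ = (9.4 + 5.5 + 1.4)/3 = 16.3/3 = 163/30 ≈ 5.4333.
For a Normal prior and Normal likelihood with known variance, the posterior is Normal; its mode equals its mean, the precision-weighted average.
Prior precision 1/σ₀² = 1/16 = 0.0625; data precision n/σ² = 3/4 = 0.75.
μ̂ = (0.0625·7 + 0.75·(163/30)) / (0.0625 + 0.75) = 4.5125/0.8125 = 361/65 ≈ 5.5538.

μ̂_MAP = 5.5538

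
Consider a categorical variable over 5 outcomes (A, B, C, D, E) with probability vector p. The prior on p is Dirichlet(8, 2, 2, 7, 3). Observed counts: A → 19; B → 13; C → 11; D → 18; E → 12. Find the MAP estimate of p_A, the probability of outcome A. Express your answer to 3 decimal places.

MAP estimate of p_A = 0.289

The posterior is Dirichlet(αᵢ + nᵢ) = Dirichlet(27, 15, 13, 25, 15).
For a Dirichlet(a₁,…,a_K) with all aᵢ > 1, the mode has j-th component (aⱼ − 1)/(Σaᵢ − K).
Here Σaᵢ = 95 and K = 5, so p_A = (27 − 1)/(95 − 5) = 26/90 ≈ 0.289.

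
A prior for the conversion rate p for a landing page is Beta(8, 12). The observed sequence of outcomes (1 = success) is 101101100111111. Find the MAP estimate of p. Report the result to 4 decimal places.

p̂_MAP = 0.5455

Prior: Beta(8, 12).
Data: 11 successes in 15 trials (from the sequence). The binomial likelihood contributes p^11(1−p)^4, so the posterior is Beta(8+11, 12+4) = Beta(19, 16).
For Beta(a, b) with a, b > 1 the mode is (a−1)/(a+b−2) = 18/33 ≈ 0.5455.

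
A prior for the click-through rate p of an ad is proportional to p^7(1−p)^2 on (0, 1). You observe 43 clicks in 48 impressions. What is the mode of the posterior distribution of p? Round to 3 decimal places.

p̂_MAP = 0.877

The prior density ∝ p^7(1−p)^2 is the kernel of Beta(8, 3).
Data: 43 successes in 48 trials. The binomial likelihood contributes p^43(1−p)^5, so the posterior is Beta(8+43, 3+5) = Beta(51, 8).
For Beta(a, b) with a, b > 1 the mode is (a−1)/(a+b−2) = 50/57 ≈ 0.877.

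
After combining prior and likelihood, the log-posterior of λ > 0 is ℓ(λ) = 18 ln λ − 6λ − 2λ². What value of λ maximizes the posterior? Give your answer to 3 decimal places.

ℓ'(λ) = 18/λ − 6 − 4λ. Setting this to zero and multiplying by λ: 4λ² + 6λ − 18 = 0.
λ = (−6 + √(6² + 4·4·18)) / (2·4) = (−6 + √324) / 8 = (−6 + 18)/8 = 3/2.
ℓ''(λ) = −18/λ² − 4 < 0, confirming a maximum.

λ̂_MAP = 1.500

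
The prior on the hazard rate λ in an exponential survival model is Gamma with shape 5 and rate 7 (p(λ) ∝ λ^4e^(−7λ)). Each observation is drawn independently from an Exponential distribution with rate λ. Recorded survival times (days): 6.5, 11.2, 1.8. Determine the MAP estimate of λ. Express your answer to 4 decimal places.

The Exponential(rate=λ) likelihood is ∝ λ^n e^(−λΣtᵢ). Here n = 3 and Σtᵢ = 6.5 + 11.2 + 1.8 = 19.5.
Posterior ∝ λ^4e^(−7λ) · λ^3e^(−19.5λ) = λ^7e^(−26.5λ), i.e. Gamma(8, 26.5).
Mode = (a−1)/b = 7/26.5 ≈ 0.2642.

λ̂_MAP = 0.2642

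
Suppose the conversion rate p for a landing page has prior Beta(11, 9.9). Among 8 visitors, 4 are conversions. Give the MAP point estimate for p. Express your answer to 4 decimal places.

p̂_MAP = 0.5204

Prior: Beta(11, 9.9).
Data: 4 successes in 8 trials. The binomial likelihood contributes p^4(1−p)^4, so the posterior is Beta(11+4, 9.9+4) = Beta(15, 13.9).
For Beta(a, b) with a, b > 1 the mode is (a−1)/(a+b−2) = 14/26.9 ≈ 0.5204.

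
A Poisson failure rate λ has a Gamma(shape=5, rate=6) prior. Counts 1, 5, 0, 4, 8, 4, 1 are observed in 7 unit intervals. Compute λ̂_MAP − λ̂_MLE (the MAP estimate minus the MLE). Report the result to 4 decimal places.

MAP − MLE = -1.2088

Σxᵢ = 23. Posterior is Gamma(28, 13); MAP = (28−1)/13 = 27/13 ≈ 2.07692.
MLE = x̄ = 23/7 ≈ 3.28571.
Difference = 27/13 − 23/7 = -110/91 ≈ -1.2088.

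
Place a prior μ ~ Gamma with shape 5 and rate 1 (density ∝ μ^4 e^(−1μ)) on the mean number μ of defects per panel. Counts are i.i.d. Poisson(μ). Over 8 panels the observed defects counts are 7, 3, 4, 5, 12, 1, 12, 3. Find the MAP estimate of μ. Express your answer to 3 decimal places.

Σxᵢ = 7+3+4+5+12+1+12+3 = 47, with n = 8.
Posterior ∝ μ^4e^(−1μ) · μ^47e^(−8μ) = μ^51e^(−9μ), i.e. Gamma(shape=52, rate=9).
The mode of a Gamma(a, b) with a ≥ 1 (shape–rate) is (a−1)/b = 51/9 ≈ 5.667.

μ̂_MAP = 5.667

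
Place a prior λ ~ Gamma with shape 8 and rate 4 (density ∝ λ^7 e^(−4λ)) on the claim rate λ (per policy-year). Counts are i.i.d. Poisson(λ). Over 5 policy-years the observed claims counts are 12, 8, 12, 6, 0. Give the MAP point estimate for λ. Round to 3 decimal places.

λ̂_MAP = 5.000

Σxᵢ = 12+8+12+6+0 = 38, with n = 5.
Posterior ∝ λ^7e^(−4λ) · λ^38e^(−5λ) = λ^45e^(−9λ), i.e. Gamma(shape=46, rate=9).
The mode of a Gamma(a, b) with a ≥ 1 (shape–rate) is (a−1)/b = 45/9 ≈ 5.000.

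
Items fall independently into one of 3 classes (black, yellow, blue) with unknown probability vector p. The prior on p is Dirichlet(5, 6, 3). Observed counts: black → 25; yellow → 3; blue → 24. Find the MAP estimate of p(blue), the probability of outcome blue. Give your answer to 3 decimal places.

The posterior is Dirichlet(αᵢ + nᵢ) = Dirichlet(30, 9, 27).
For a Dirichlet(a₁,…,a_K) with all aᵢ > 1, the mode has j-th component (aⱼ − 1)/(Σaᵢ − K).
Here Σaᵢ = 66 and K = 3, so p(blue) = (27 − 1)/(66 − 3) = 26/63 ≈ 0.413.

MAP estimate of p(blue) = 0.413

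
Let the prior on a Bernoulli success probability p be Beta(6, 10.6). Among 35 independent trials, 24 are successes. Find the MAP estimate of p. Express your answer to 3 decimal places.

Prior: Beta(6, 10.6).
Data: 24 successes in 35 trials. The binomial likelihood contributes p^24(1−p)^11, so the posterior is Beta(6+24, 10.6+11) = Beta(30, 21.6).
For Beta(a, b) with a, b > 1 the mode is (a−1)/(a+b−2) = 29/49.6 ≈ 0.585.

p̂_MAP = 0.585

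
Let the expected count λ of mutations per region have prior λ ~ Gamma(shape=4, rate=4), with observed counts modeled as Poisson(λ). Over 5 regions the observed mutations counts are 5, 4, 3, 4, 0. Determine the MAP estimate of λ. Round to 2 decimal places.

λ̂_MAP = 2.11

Σxᵢ = 5+4+3+4+0 = 16, with n = 5.
Posterior ∝ λ^3e^(−4λ) · λ^16e^(−5λ) = λ^19e^(−9λ), i.e. Gamma(shape=20, rate=9).
The mode of a Gamma(a, b) with a ≥ 1 (shape–rate) is (a−1)/b = 19/9 ≈ 2.11.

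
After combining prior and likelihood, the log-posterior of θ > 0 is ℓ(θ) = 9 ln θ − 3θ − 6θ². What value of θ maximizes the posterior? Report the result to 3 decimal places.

θ̂_MAP = 0.750

ℓ'(θ) = 9/θ − 3 − 12θ. Setting this to zero and multiplying by θ: 12θ² + 3θ − 9 = 0.
θ = (−3 + √(3² + 4·12·9)) / (2·12) = (−3 + √441) / 24 = (−3 + 21)/24 = 3/4.
ℓ''(θ) = −9/θ² − 12 < 0, confirming a maximum.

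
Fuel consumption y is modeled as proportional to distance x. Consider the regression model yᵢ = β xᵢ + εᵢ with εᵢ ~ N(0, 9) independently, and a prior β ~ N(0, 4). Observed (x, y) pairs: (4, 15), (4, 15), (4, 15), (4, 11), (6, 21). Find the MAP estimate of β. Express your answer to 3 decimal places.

log p(β | y) = −Σ(yᵢ − βxᵢ)²/(2·9) − β²/(2·4) + const.
Setting the derivative to zero: Σxᵢ(yᵢ − βxᵢ)/9 − β/4 = 0, so β = Σxᵢyᵢ / (Σxᵢ² + σ²/τ²).
Σxᵢyᵢ = 4·15 + 4·15 + 4·15 + 4·11 + 6·21 = 350; Σxᵢ² = 100; σ²/τ² = 2.25.
β̂_MAP = 350 / (100 + 2.25) = 350/102.25 ≈ 3.423.

β̂_MAP = 3.423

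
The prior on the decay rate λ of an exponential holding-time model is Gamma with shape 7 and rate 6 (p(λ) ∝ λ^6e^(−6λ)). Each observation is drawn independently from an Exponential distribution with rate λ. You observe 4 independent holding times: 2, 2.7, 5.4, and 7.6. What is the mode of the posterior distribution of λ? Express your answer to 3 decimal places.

The Exponential(rate=λ) likelihood is ∝ λ^n e^(−λΣtᵢ). Here n = 4 and Σtᵢ = 2 + 2.7 + 5.4 + 7.6 = 17.7.
Posterior ∝ λ^6e^(−6λ) · λ^4e^(−17.7λ) = λ^10e^(−23.7λ), i.e. Gamma(11, 23.7).
Mode = (a−1)/b = 10/23.7 ≈ 0.422.

λ̂_MAP = 0.422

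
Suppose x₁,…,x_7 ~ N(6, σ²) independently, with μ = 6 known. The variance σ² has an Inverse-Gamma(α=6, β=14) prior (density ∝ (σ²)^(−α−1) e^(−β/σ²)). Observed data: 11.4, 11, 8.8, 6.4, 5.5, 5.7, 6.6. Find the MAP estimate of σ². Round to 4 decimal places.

Sum of squared deviations about the known mean: SS = (11.4−6)² + (11−6)² + (8.8−6)² + (6.4−6)² + (5.5−6)² + (5.7−6)² + (6.6−6)² = 62.86.
The Normal likelihood contributes (σ²)^(−n/2) exp(−SS/(2σ²)), so the posterior is Inverse-Gamma(α + n/2, β + SS/2) = Inverse-Gamma(9.5, 45.43).
The mode of Inverse-Gamma(a, b) is b/(a+1) = 45.43/10.5 ≈ 4.3267.

σ̂²_MAP = 4.3267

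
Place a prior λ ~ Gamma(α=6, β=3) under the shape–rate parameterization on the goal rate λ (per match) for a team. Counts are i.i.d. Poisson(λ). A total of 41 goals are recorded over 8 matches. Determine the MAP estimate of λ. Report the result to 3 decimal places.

λ̂_MAP = 4.182

Σxᵢ = 41, n = 8.
Posterior ∝ λ^5e^(−3λ) · λ^41e^(−8λ) = λ^46e^(−11λ), i.e. Gamma(shape=47, rate=11).
The mode of a Gamma(a, b) with a ≥ 1 (shape–rate) is (a−1)/b = 46/11 ≈ 4.182.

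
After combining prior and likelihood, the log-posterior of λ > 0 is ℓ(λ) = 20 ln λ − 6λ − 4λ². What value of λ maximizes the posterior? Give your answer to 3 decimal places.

ℓ'(λ) = 20/λ − 6 − 8λ. Setting this to zero and multiplying by λ: 8λ² + 6λ − 20 = 0.
λ = (−6 + √(6² + 4·8·20)) / (2·8) = (−6 + √676) / 16 = (−6 + 26)/16 = 5/4.
ℓ''(λ) = −20/λ² − 8 < 0, confirming a maximum.

λ̂_MAP = 1.250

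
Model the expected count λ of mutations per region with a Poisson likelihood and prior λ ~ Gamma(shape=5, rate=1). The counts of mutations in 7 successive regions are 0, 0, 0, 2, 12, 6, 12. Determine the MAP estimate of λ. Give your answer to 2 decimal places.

λ̂_MAP = 4.50

Σxᵢ = 0+0+0+2+12+6+12 = 32, with n = 7.
Posterior ∝ λ^4e^(−1λ) · λ^32e^(−7λ) = λ^36e^(−8λ), i.e. Gamma(shape=37, rate=8).
The mode of a Gamma(a, b) with a ≥ 1 (shape–rate) is (a−1)/b = 36/8 ≈ 4.50.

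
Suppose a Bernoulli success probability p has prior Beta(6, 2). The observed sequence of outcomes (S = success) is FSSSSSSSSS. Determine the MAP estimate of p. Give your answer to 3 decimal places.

Prior: Beta(6, 2).
Data: 9 successes in 10 trials (from the sequence). The binomial likelihood contributes p^9(1−p)^1, so the posterior is Beta(6+9, 2+1) = Beta(15, 3).
For Beta(a, b) with a, b > 1 the mode is (a−1)/(a+b−2) = 14/16 ≈ 0.875.

p̂_MAP = 0.875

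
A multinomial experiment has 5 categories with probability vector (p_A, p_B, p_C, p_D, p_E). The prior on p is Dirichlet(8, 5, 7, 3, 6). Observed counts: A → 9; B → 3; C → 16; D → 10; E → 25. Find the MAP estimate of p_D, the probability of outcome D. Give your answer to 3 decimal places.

MAP estimate of p_D = 0.138

The posterior is Dirichlet(αᵢ + nᵢ) = Dirichlet(17, 8, 23, 13, 31).
For a Dirichlet(a₁,…,a_K) with all aᵢ > 1, the mode has j-th component (aⱼ − 1)/(Σaᵢ − K).
Here Σaᵢ = 92 and K = 5, so p_D = (13 − 1)/(92 − 5) = 12/87 ≈ 0.138.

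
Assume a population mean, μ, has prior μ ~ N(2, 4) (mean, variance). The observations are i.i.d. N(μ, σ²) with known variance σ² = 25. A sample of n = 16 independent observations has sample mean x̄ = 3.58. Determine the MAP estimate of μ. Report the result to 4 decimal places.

μ̂_MAP = 3.1362

n = 16, x̄ = 3.58.
For a Normal prior and Normal likelihood with known variance, the posterior is Normal; its mode equals its mean, the precision-weighted average.
Prior precision 1/σ₀² = 1/4 = 0.25; data precision n/σ² = 16/25 = 0.64.
μ̂ = (0.25·2 + 0.64·3.58) / (0.25 + 0.64) = 2.7912/0.89 = 6978/2225 ≈ 3.1362.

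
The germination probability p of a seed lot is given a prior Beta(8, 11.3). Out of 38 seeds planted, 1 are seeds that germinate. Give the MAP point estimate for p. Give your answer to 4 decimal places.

Prior: Beta(8, 11.3).
Data: 1 success in 38 trials. The binomial likelihood contributes p(1−p)^37, so the posterior is Beta(8+1, 11.3+37) = Beta(9, 48.3).
For Beta(a, b) with a, b > 1 the mode is (a−1)/(a+b−2) = 8/55.3 ≈ 0.1447.

p̂_MAP = 0.1447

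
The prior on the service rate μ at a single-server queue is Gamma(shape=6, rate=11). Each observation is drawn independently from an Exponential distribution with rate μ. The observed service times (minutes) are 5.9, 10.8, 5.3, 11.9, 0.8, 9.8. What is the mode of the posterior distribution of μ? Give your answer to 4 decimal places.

μ̂_MAP = 0.1982

The Exponential(rate=μ) likelihood is ∝ μ^n e^(−μΣtᵢ). Here n = 6 and Σtᵢ = 5.9 + 10.8 + 5.3 + 11.9 + 0.8 + 9.8 = 44.5.
Posterior ∝ μ^5e^(−11μ) · μ^6e^(−44.5μ) = μ^11e^(−55.5μ), i.e. Gamma(12, 55.5).
Mode = (a−1)/b = 11/55.5 ≈ 0.1982.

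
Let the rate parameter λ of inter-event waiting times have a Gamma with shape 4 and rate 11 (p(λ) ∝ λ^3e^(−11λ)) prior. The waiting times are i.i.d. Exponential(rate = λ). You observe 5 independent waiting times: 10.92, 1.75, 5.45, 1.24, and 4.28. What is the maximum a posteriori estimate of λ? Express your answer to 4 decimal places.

λ̂_MAP = 0.2309

The Exponential(rate=λ) likelihood is ∝ λ^n e^(−λΣtᵢ). Here n = 5 and Σtᵢ = 10.92 + 1.75 + 5.45 + 1.24 + 4.28 = 23.64.
Posterior ∝ λ^3e^(−11λ) · λ^5e^(−23.64λ) = λ^8e^(−34.64λ), i.e. Gamma(9, 34.64).
Mode = (a−1)/b = 8/34.64 ≈ 0.2309.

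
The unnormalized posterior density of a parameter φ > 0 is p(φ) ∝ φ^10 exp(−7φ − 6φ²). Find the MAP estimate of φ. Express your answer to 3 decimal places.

φ̂_MAP = 0.667

ℓ'(φ) = 10/φ − 7 − 12φ. Setting this to zero and multiplying by φ: 12φ² + 7φ − 10 = 0.
φ = (−7 + √(7² + 4·12·10)) / (2·12) = (−7 + √529) / 24 = (−7 + 23)/24 = 2/3.
ℓ''(φ) = −10/φ² − 12 < 0, confirming a maximum.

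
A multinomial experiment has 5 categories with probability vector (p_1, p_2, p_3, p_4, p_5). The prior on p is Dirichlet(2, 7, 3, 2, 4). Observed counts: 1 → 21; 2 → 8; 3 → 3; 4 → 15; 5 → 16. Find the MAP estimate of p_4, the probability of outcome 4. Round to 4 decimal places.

The posterior is Dirichlet(αᵢ + nᵢ) = Dirichlet(23, 15, 6, 17, 20).
For a Dirichlet(a₁,…,a_K) with all aᵢ > 1, the mode has j-th component (aⱼ − 1)/(Σaᵢ − K).
Here Σaᵢ = 81 and K = 5, so p_4 = (17 − 1)/(81 − 5) = 16/76 ≈ 0.2105.

MAP estimate: 0.2105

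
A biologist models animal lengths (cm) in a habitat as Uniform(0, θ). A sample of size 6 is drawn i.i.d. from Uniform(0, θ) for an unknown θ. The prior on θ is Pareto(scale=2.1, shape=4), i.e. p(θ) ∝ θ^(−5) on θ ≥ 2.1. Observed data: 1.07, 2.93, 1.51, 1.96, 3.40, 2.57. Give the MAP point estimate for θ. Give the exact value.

θ̂_MAP = 3.40

The Uniform(0, θ) likelihood is θ^(−n) for θ ≥ max(xᵢ), zero otherwise. Here max(xᵢ) = 3.40.
Posterior ∝ θ^(−5) · θ^(−6) = θ^(−11) on θ ≥ max(2.1, 3.40) = 3.40.
This density is strictly decreasing in θ, so the posterior mode lies at the lower boundary of the support.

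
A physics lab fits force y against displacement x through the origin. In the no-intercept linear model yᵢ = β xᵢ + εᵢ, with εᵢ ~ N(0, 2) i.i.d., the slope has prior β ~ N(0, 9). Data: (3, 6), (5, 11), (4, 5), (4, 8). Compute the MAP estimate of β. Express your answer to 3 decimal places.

log p(β | y) = −Σ(yᵢ − βxᵢ)²/(2·2) − β²/(2·9) + const.
Setting the derivative to zero: Σxᵢ(yᵢ − βxᵢ)/2 − β/9 = 0, so β = Σxᵢyᵢ / (Σxᵢ² + σ²/τ²).
Σxᵢyᵢ = 3·6 + 5·11 + 4·5 + 4·8 = 125; Σxᵢ² = 66; σ²/τ² = 2/9.
β̂_MAP = 125 / (66 + 2/9) = 125/(596/9) = 1125/596 ≈ 1.888.

β̂_MAP = 1.888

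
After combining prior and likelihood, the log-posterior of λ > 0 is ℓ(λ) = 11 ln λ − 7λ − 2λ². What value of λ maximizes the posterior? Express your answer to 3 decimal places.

λ̂_MAP = 1.000

ℓ'(λ) = 11/λ − 7 − 4λ. Setting this to zero and multiplying by λ: 4λ² + 7λ − 11 = 0.
λ = (−7 + √(7² + 4·4·11)) / (2·4) = (−7 + √225) / 8 = (−7 + 15)/8 = 1.
ℓ''(λ) = −11/λ² − 4 < 0, confirming a maximum.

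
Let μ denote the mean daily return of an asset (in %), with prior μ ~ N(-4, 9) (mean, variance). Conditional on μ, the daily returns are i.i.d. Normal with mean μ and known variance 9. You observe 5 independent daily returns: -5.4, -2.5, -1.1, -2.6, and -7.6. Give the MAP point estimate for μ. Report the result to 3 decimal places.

n = 5; x̄ = ((-5.4) + (-2.5) + (-1.1) + (-2.6) + (-7.6))/5 = -19.2/5 = -3.84.
For a Normal prior and Normal likelihood with known variance, the posterior is Normal; its mode equals its mean, the precision-weighted average.
Prior precision 1/σ₀² = 1/9; data precision n/σ² = 5/9.
μ̂ = ((1/9)·(-4) + (5/9)·(-3.84)) / (1/9 + 5/9) = (-116/45)/(2/3) = -58/15 ≈ -3.867.

μ̂_MAP = -3.867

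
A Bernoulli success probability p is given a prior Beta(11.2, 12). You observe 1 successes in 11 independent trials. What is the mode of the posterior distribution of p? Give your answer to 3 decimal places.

Prior: Beta(11.2, 12).
Data: 1 success in 11 trials. The binomial likelihood contributes p(1−p)^10, so the posterior is Beta(11.2+1, 12+10) = Beta(12.2, 22).
For Beta(a, b) with a, b > 1 the mode is (a−1)/(a+b−2) = 11.2/32.2 ≈ 0.348.

p̂_MAP = 0.348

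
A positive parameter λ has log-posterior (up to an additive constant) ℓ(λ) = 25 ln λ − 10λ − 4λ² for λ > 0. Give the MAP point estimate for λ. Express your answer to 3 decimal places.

λ̂_MAP = 1.250

ℓ'(λ) = 25/λ − 10 − 8λ. Setting this to zero and multiplying by λ: 8λ² + 10λ − 25 = 0.
λ = (−10 + √(10² + 4·8·25)) / (2·8) = (−10 + √900) / 16 = (−10 + 30)/16 = 5/4.
ℓ''(λ) = −25/λ² − 8 < 0, confirming a maximum.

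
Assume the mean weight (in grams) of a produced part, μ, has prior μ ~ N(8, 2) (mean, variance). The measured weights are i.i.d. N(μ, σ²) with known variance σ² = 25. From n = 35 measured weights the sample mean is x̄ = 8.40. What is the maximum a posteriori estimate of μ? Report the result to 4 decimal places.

μ̂_MAP = 8.2947

n = 35, x̄ = 8.40.
For a Normal prior and Normal likelihood with known variance, the posterior is Normal; its mode equals its mean, the precision-weighted average.
Prior precision 1/σ₀² = 1/2 = 0.5; data precision n/σ² = 35/25 = 1.4.
μ̂ = (0.5·8 + 1.4·8.4) / (0.5 + 1.4) = 15.76/1.9 = 788/95 ≈ 8.2947.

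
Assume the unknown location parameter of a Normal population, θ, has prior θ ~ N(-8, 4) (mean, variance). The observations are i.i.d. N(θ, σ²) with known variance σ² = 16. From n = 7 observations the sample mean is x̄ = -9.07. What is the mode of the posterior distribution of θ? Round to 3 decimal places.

n = 7, x̄ = -9.07.
For a Normal prior and Normal likelihood with known variance, the posterior is Normal; its mode equals its mean, the precision-weighted average.
Prior precision 1/σ₀² = 1/4 = 0.25; data precision n/σ² = 7/16 = 0.4375.
θ̂ = (0.25·(-8) + 0.4375·(-9.07)) / (0.25 + 0.4375) = (-5.968125)/0.6875 = -9549/1100 ≈ -8.681.

θ̂_MAP = -8.681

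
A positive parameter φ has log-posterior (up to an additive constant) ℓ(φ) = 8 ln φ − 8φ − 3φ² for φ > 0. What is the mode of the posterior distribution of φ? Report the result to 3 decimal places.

ℓ'(φ) = 8/φ − 8 − 6φ. Setting this to zero and multiplying by φ: 6φ² + 8φ − 8 = 0.
φ = (−8 + √(8² + 4·6·8)) / (2·6) = (−8 + √256) / 12 = (−8 + 16)/12 = 2/3.
ℓ''(φ) = −8/φ² − 6 < 0, confirming a maximum.

φ̂_MAP = 0.667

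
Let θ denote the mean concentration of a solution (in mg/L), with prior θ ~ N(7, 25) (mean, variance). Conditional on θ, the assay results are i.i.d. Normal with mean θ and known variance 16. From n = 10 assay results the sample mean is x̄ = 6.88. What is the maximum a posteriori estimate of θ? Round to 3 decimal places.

n = 10, x̄ = 6.88.
For a Normal prior and Normal likelihood with known variance, the posterior is Normal; its mode equals its mean, the precision-weighted average.
Prior precision 1/σ₀² = 1/25 = 0.04; data precision n/σ² = 10/16 = 0.625.
θ̂ = (0.04·7 + 0.625·6.88) / (0.04 + 0.625) = 4.58/0.665 = 916/133 ≈ 6.887.

θ̂_MAP = 6.887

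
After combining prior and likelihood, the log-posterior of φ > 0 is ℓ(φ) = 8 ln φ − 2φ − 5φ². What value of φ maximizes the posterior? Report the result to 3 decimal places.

ℓ'(φ) = 8/φ − 2 − 10φ. Setting this to zero and multiplying by φ: 10φ² + 2φ − 8 = 0.
φ = (−2 + √(2² + 4·10·8)) / (2·10) = (−2 + √324) / 20 = (−2 + 18)/20 = 4/5.
ℓ''(φ) = −8/φ² − 10 < 0, confirming a maximum.

φ̂_MAP = 0.800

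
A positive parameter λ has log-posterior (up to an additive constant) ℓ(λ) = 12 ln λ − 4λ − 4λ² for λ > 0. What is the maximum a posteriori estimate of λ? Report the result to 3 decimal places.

λ̂_MAP = 1.000

ℓ'(λ) = 12/λ − 4 − 8λ. Setting this to zero and multiplying by λ: 8λ² + 4λ − 12 = 0.
λ = (−4 + √(4² + 4·8·12)) / (2·8) = (−4 + √400) / 16 = (−4 + 20)/16 = 1.
ℓ''(λ) = −12/λ² − 8 < 0, confirming a maximum.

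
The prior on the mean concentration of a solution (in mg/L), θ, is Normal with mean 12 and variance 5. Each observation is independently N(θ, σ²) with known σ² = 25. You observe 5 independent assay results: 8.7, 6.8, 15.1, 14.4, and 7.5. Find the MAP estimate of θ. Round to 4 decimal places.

θ̂_MAP = 11.2500

n = 5; x̄ = (8.7 + 6.8 + 15.1 + 14.4 + 7.5)/5 = 52.5/5 = 10.5.
For a Normal prior and Normal likelihood with known variance, the posterior is Normal; its mode equals its mean, the precision-weighted average.
Prior precision 1/σ₀² = 1/5 = 0.2; data precision n/σ² = 5/25 = 0.2.
θ̂ = (0.2·12 + 0.2·10.5) / (0.2 + 0.2) = 4.5/0.4 = 11.2500.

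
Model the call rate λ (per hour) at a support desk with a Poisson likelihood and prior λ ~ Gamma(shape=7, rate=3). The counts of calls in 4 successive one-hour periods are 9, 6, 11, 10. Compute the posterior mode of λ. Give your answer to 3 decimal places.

λ̂_MAP = 6.000

Σxᵢ = 9+6+11+10 = 36, with n = 4.
Posterior ∝ λ^6e^(−3λ) · λ^36e^(−4λ) = λ^42e^(−7λ), i.e. Gamma(shape=43, rate=7).
The mode of a Gamma(a, b) with a ≥ 1 (shape–rate) is (a−1)/b = 42/7 ≈ 6.000.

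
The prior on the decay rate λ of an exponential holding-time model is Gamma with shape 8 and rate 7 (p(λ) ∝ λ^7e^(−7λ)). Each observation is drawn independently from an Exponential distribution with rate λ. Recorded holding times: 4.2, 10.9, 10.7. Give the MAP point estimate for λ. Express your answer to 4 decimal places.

The Exponential(rate=λ) likelihood is ∝ λ^n e^(−λΣtᵢ). Here n = 3 and Σtᵢ = 4.2 + 10.9 + 10.7 = 25.8.
Posterior ∝ λ^7e^(−7λ) · λ^3e^(−25.8λ) = λ^10e^(−32.8λ), i.e. Gamma(11, 32.8).
Mode = (a−1)/b = 10/32.8 ≈ 0.3049.

λ̂_MAP = 0.3049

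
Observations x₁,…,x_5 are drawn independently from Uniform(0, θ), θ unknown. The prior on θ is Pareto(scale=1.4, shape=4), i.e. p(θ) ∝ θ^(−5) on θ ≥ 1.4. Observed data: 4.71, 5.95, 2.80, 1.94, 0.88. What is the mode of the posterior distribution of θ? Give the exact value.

The Uniform(0, θ) likelihood is θ^(−n) for θ ≥ max(xᵢ), zero otherwise. Here max(xᵢ) = 5.95.
Posterior ∝ θ^(−5) · θ^(−5) = θ^(−10) on θ ≥ max(1.4, 5.95) = 5.95.
This density is strictly decreasing in θ, so the posterior mode lies at the lower boundary of the support.

θ̂_MAP = 5.95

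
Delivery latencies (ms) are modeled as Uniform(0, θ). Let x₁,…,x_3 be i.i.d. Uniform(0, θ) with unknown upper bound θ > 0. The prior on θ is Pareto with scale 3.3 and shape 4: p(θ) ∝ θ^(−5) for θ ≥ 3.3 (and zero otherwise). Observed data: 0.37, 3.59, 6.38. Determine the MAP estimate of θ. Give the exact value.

θ̂_MAP = 6.38

The Uniform(0, θ) likelihood is θ^(−n) for θ ≥ max(xᵢ), zero otherwise. Here max(xᵢ) = 6.38.
Posterior ∝ θ^(−5) · θ^(−3) = θ^(−8) on θ ≥ max(3.3, 6.38) = 6.38.
This density is strictly decreasing in θ, so the posterior mode lies at the lower boundary of the support.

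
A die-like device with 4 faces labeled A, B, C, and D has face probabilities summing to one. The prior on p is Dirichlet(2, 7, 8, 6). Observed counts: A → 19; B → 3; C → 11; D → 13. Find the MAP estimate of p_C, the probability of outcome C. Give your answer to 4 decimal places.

The posterior is Dirichlet(αᵢ + nᵢ) = Dirichlet(21, 10, 19, 19).
For a Dirichlet(a₁,…,a_K) with all aᵢ > 1, the mode has j-th component (aⱼ − 1)/(Σaᵢ − K).
Here Σaᵢ = 69 and K = 4, so p_C = (19 − 1)/(69 − 4) = 18/65 ≈ 0.2769.

MAP estimate of p_C = 0.2769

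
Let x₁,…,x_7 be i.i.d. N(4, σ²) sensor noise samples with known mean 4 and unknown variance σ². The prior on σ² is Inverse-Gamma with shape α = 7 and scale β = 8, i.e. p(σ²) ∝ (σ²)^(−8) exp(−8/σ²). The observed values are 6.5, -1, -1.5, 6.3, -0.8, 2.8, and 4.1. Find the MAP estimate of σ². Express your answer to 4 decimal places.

Sum of squared deviations about the known mean: SS = (6.5−4)² + (-1−4)² + (-1.5−4)² + (6.3−4)² + (-0.8−4)² + (2.8−4)² + (4.1−4)² = 91.28.
The Normal likelihood contributes (σ²)^(−n/2) exp(−SS/(2σ²)), so the posterior is Inverse-Gamma(α + n/2, β + SS/2) = Inverse-Gamma(10.5, 53.64).
The mode of Inverse-Gamma(a, b) is b/(a+1) = 53.64/11.5 ≈ 4.6643.

σ̂²_MAP = 4.6643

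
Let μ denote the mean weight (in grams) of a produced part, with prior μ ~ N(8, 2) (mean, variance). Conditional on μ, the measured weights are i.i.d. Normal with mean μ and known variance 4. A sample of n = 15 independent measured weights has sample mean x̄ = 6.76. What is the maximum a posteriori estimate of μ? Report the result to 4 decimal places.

μ̂_MAP = 6.9059

n = 15, x̄ = 6.76.
For a Normal prior and Normal likelihood with known variance, the posterior is Normal; its mode equals its mean, the precision-weighted average.
Prior precision 1/σ₀² = 1/2 = 0.5; data precision n/σ² = 15/4 = 3.75.
μ̂ = (0.5·8 + 3.75·6.76) / (0.5 + 3.75) = 29.35/4.25 = 587/85 ≈ 6.9059.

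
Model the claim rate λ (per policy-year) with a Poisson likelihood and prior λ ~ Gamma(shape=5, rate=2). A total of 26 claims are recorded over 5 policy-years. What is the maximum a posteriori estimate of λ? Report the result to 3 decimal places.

λ̂_MAP = 4.286

Σxᵢ = 26, n = 5.
Posterior ∝ λ^4e^(−2λ) · λ^26e^(−5λ) = λ^30e^(−7λ), i.e. Gamma(shape=31, rate=7).
The mode of a Gamma(a, b) with a ≥ 1 (shape–rate) is (a−1)/b = 30/7 ≈ 4.286.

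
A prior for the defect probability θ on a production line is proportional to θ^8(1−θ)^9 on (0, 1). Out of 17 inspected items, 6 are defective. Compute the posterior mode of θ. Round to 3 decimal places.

θ̂_MAP = 0.412

The prior density ∝ θ^8(1−θ)^9 is the kernel of Beta(9, 10).
Data: 6 successes in 17 trials. The binomial likelihood contributes θ^6(1−θ)^11, so the posterior is Beta(9+6, 10+11) = Beta(15, 21).
For Beta(a, b) with a, b > 1 the mode is (a−1)/(a+b−2) = 14/34 ≈ 0.412.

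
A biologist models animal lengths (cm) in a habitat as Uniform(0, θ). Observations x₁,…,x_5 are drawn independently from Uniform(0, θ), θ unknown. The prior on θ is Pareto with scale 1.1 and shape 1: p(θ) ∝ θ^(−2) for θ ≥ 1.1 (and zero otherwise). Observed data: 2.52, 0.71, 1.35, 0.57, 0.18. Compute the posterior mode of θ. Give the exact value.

θ̂_MAP = 2.52

The Uniform(0, θ) likelihood is θ^(−n) for θ ≥ max(xᵢ), zero otherwise. Here max(xᵢ) = 2.52.
Posterior ∝ θ^(−2) · θ^(−5) = θ^(−7) on θ ≥ max(1.1, 2.52) = 2.52.
This density is strictly decreasing in θ, so the posterior mode lies at the lower boundary of the support.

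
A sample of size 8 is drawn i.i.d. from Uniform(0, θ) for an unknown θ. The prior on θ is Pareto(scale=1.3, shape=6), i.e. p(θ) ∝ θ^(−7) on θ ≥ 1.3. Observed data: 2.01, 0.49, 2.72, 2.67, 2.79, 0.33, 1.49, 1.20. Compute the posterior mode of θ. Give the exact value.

θ̂_MAP = 2.79

The Uniform(0, θ) likelihood is θ^(−n) for θ ≥ max(xᵢ), zero otherwise. Here max(xᵢ) = 2.79.
Posterior ∝ θ^(−7) · θ^(−8) = θ^(−15) on θ ≥ max(1.3, 2.79) = 2.79.
This density is strictly decreasing in θ, so the posterior mode lies at the lower boundary of the support.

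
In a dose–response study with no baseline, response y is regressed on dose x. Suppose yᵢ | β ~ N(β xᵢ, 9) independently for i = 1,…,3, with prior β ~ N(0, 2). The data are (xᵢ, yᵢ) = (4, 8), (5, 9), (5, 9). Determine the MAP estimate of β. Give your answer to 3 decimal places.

log p(β | y) = −Σ(yᵢ − βxᵢ)²/(2·9) − β²/(2·2) + const.
Setting the derivative to zero: Σxᵢ(yᵢ − βxᵢ)/9 − β/2 = 0, so β = Σxᵢyᵢ / (Σxᵢ² + σ²/τ²).
Σxᵢyᵢ = 4·8 + 5·9 + 5·9 = 122; Σxᵢ² = 66; σ²/τ² = 4.5.
β̂_MAP = 122 / (66 + 4.5) = 122/70.5 ≈ 1.730.

β̂_MAP = 1.730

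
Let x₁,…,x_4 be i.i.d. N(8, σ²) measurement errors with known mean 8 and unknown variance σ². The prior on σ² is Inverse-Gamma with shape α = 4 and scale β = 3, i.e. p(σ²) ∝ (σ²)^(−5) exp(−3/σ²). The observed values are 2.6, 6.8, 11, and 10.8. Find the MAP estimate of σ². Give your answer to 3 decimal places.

σ̂²_MAP = 3.817

Sum of squared deviations about the known mean: SS = (2.6−8)² + (6.8−8)² + (11−8)² + (10.8−8)² = 47.44.
The Normal likelihood contributes (σ²)^(−n/2) exp(−SS/(2σ²)), so the posterior is Inverse-Gamma(α + n/2, β + SS/2) = Inverse-Gamma(6, 26.72).
The mode of Inverse-Gamma(a, b) is b/(a+1) = 26.72/7 ≈ 3.817.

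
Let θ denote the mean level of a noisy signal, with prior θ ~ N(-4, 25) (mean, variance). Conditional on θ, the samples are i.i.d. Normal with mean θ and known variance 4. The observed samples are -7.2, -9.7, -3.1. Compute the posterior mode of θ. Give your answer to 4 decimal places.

n = 3; x̄ = ((-7.2) + (-9.7) + (-3.1))/3 = -20/3 = -20/3 ≈ -6.6667.
For a Normal prior and Normal likelihood with known variance, the posterior is Normal; its mode equals its mean, the precision-weighted average.
Prior precision 1/σ₀² = 1/25 = 0.04; data precision n/σ² = 3/4 = 0.75.
θ̂ = (0.04·(-4) + 0.75·(-20/3)) / (0.04 + 0.75) = (-5.16)/0.79 = -516/79 ≈ -6.5316.

θ̂_MAP = -6.5316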